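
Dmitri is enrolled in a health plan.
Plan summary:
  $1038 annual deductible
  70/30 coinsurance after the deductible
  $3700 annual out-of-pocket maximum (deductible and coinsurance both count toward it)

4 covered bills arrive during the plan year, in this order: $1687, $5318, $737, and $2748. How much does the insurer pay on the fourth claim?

Bill 1, $1687: $1038 finishes the deductible; $649 goes to coinsurance; patient's 30% is $194.70. Cost to patient: $1232.70. OOP to date $1232.70. Insurer: $1687 − $1232.70 = $454.30.
Bill 2, $5318: deductible already satisfied, so patient's share is 30% × $5318 = $1595.40. Cost to patient: $1595.40. OOP to date $2828.10. Insurer: $5318 − $1595.40 = $3722.60.
Bill 3, $737: 30% coinsurance on $737 = $221.10. Patient pays $221.10; OOP now $3049.20. Insurer: $737 − $221.10 = $515.90.
Bill 4, $2748: 30% coinsurance on $2748 = $824.40. OOP would hit $3873.60 > $3700, so the cap limits the patient to $3700 − $3049.20 = $650.80. Plan pays $2748 − $650.80 = $2097.20.

$2097.20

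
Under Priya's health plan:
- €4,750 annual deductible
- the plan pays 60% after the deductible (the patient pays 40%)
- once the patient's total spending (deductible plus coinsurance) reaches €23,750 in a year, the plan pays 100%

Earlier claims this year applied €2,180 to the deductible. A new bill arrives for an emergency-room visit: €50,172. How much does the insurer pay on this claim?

€28,602

Remaining deductible: €4,750 − €2,180 = €2,570.
The remaining €47,602 (= €50,172 − €2,570) moves to coinsurance.
Patient's 40% share of €47,602 is €19,040.80.
Patient responsibility before any cap: €2,570 + €19,040.80 = €21,610.80.
Year-to-date out-of-pocket would reach €2,180 + €21,610.80 = €23,790.80, above the €23,750 maximum, so the patient pays only €23,750 − €2,180 = €21,570.
Insurer pays the balance: €50,172 − €21,570 = €28,602.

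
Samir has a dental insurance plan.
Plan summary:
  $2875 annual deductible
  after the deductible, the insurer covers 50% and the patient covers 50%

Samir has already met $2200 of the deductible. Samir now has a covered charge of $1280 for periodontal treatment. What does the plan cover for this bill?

Deductible still to meet: $2875 − $2200 = $675.
That leaves $1280 − $675 = $605 for coinsurance.
50% of $605 = $302.50 falls to the patient.
Patient responsibility: $675 + $302.50 = $977.50.
The insurer covers the remainder: $1280 − $977.50 = $302.50.

$302.50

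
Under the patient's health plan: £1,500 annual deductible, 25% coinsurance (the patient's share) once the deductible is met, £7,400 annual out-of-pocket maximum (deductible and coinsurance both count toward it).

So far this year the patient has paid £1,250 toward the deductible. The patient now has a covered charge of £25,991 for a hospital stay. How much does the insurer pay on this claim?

£19,841

Remaining deductible: £1,500 − £1,250 = £250.
After the £250 deductible portion, £25,991 − £250 = £25,741 is subject to coinsurance.
Patient's 25% share of £25,741 is £6,435.25.
So the patient owes £250 + £6,435.25 = £6,685.25 before any cap.
Adding £6,685.25 to the £1,250 already spent would give £7,935.25, which exceeds the £7,400 cap; the patient pays just £7,400 − £1,250 = £6,150.
The insurer covers the remainder: £25,991 − £6,150 = £19,841.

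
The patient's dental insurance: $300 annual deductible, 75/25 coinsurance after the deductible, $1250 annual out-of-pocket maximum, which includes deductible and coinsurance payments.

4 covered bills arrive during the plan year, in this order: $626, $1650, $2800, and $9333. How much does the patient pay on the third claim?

#1 ($626): $300 finishes the deductible; $326 goes to coinsurance; 25% of $326 = $81.50. Patient owes $381.50 (running OOP $381.50).
#2 ($1650): 25% coinsurance on $1650 = $412.50. Patient owes $412.50 (running OOP $794).
#3 ($2800): deductible met; 25% of $2800 = $700. Adding that to $794 gives $1494, past the $1250 cap; patient pays only $1250 − $794 = $456.

$456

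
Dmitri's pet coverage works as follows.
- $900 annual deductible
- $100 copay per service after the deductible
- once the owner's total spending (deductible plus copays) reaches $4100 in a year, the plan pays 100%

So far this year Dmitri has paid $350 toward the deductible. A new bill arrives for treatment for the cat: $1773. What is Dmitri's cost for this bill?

$650

Remaining deductible: $900 − $350 = $550.
The remaining $1223 (= $1773 − $550) moves to the copay.
Copay on this service: $100.
So the owner owes $550 + $100 = $650 before any cap.
Cumulative spending $350 + $650 = $1000 stays under the $4100 maximum.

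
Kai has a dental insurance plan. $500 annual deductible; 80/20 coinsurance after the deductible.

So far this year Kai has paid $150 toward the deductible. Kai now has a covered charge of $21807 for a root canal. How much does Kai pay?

$4641.40

$150 of the $500 deductible is already met, leaving $350.
After the $350 deductible portion, $21807 − $350 = $21457 is subject to coinsurance.
Patient's 20% share of $21457 is $4291.40.
So the patient owes $350 + $4291.40 = $4641.40.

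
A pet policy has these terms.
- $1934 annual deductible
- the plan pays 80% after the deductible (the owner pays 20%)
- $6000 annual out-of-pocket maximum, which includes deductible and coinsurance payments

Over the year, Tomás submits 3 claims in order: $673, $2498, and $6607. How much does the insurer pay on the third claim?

#1 ($673): fully absorbed by the deductible. Owner owes $673 (running OOP $673). Plan pays $673 − $673 = $0.
#2 ($2498): deductible takes $1261, $1237 remains; 20% of $1237 = $247.40. Cost to owner: $1508.40. OOP to date $2181.40. Plan pays $2498 − $1508.40 = $989.60.
#3 ($6607): 20% coinsurance on $6607 = $1321.40. Owner owes $1321.40 (running OOP $3502.80). Insurer: $6607 − $1321.40 = $5285.60.

$5285.60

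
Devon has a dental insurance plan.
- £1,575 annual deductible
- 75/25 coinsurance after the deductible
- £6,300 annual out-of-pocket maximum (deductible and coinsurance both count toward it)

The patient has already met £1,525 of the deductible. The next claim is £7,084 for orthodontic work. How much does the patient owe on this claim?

Deductible still to meet: £1,575 − £1,525 = £50.
That leaves £7,084 − £50 = £7,034 for coinsurance.
25% of £7,034 = £1,758.50 falls to the patient.
That puts the patient's cost at £50 + £1,758.50 = £1,808.50 before any cap.
Cumulative spending £1,525 + £1,808.50 = £3,333.50 stays under the £6,300 maximum.

£1,808.50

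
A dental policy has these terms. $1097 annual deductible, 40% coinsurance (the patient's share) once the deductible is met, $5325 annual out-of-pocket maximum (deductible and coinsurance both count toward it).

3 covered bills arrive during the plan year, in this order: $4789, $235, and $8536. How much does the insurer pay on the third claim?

Claim 1 — $4789: $1097 finishes the deductible; $3692 goes to coinsurance; 40% of $3692 = $1476.80. Cost to patient: $2573.80. OOP to date $2573.80. Insurer: $4789 − $2573.80 = $2215.20.
Claim 2 — $235: deductible met; 40% of $235 = $94. Patient pays $94; OOP now $2667.80. Insurer: $235 − $94 = $141.
Claim 3 — $8536: 40% coinsurance on $8536 = $3414.40. OOP would hit $6082.20 > $5325, so the cap limits the patient to $5325 − $2667.80 = $2657.20. Plan pays $8536 − $2657.20 = $5878.80.

$5878.80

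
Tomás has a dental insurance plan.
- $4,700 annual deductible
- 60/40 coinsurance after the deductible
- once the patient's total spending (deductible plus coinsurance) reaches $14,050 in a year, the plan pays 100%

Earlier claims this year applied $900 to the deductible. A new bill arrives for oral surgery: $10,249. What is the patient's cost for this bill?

$900 of the $4,700 deductible is already met, leaving $3,800.
That leaves $10,249 − $3,800 = $6,449 for coinsurance.
Coinsurance: $6,449 × 40% = $2,579.60.
Patient responsibility before any cap: $3,800 + $2,579.60 = $6,379.60.
Cumulative spending $900 + $6,379.60 = $7,279.60 stays under the $14,050 maximum.

$6,379.60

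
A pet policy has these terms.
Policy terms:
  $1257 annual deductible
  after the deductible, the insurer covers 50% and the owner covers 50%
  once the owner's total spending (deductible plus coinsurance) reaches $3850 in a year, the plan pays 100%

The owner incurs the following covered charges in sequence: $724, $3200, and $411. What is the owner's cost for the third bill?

Bill 1, $724: all of it applies to the deductible. Owner pays $724; OOP now $724.
Bill 2, $3200: $533 finishes the deductible; $2667 goes to coinsurance; owner's 50% is $1333.50. Cost to owner: $1866.50. OOP to date $2590.50.
Bill 3, $411: deductible met; 50% of $411 = $205.50. Owner pays $205.50; OOP now $2796.

$205.50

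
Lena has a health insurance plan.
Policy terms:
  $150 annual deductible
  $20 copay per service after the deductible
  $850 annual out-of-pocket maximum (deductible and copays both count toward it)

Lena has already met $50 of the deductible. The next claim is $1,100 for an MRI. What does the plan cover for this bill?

Deductible still to meet: $150 − $50 = $100.
The remaining $1,000 (= $1,100 − $100) moves to the copay.
Copay on this service: $20.
That puts the patient's cost at $100 + $20 = $120 before any cap.
Cumulative spending $50 + $120 = $170 stays under the $850 maximum.
The insurer covers the remainder: $1,100 − $120 = $980.

$980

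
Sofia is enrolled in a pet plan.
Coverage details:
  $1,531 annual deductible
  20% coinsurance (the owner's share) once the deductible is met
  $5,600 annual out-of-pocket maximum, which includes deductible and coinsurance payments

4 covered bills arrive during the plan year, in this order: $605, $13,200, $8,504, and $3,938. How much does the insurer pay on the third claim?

Claim 1 — $605: all of it applies to the deductible. Owner owes $605 (running OOP $605). Insurer: $605 − $605 = $0.
Claim 2 — $13,200: $926 to deductible, leaving $12,274; 20% of $12,274 = $2,454.80. Owner pays $3,380.80; OOP now $3,985.80. Plan pays $13,200 − $3,380.80 = $9,819.20.
Claim 3 — $8,504: 20% coinsurance on $8,504 = $1,700.80. Adding that to $3,985.80 gives $5,686.60, past the $5,600 cap; owner pays only $5,600 − $3,985.80 = $1,614.20. Plan pays $8,504 − $1,614.20 = $6,889.80.

$6,889.80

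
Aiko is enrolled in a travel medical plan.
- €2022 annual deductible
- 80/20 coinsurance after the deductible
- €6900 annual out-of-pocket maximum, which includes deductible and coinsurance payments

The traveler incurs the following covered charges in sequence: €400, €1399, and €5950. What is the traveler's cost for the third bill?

Bill 1, €400: all of it applies to the deductible. Traveler owes €400 (running OOP €400).
Bill 2, €1399: all of it applies to the deductible. Traveler owes €1399 (running OOP €1799).
Bill 3, €5950: €223 finishes the deductible; €5727 goes to coinsurance; 20% of €5727 = €1145.40. Cost to traveler: €1368.40. OOP to date €3167.40.

€1368.40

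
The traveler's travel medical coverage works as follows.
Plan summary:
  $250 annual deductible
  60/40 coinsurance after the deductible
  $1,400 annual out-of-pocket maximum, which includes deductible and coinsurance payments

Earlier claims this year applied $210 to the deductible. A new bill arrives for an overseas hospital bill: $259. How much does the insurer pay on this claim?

Deductible still to meet: $250 − $210 = $40.
After the $40 deductible portion, $259 − $40 = $219 is subject to coinsurance.
Coinsurance: $219 × 40% = $87.60.
Traveler responsibility before any cap: $40 + $87.60 = $127.60.
Year-to-date out-of-pocket becomes $210 + $127.60 = $337.60, still under the $1,400 maximum, so no cap applies.
Insurer pays the balance: $259 − $127.60 = $131.40.

$131.40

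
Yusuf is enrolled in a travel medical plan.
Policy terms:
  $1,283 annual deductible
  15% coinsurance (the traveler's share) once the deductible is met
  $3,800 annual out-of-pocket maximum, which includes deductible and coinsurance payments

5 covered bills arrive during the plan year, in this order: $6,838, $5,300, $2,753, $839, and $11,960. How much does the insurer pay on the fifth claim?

Bill 1, $6,838: deductible takes $1,283, $5,555 remains; traveler's 15% is $833.25. Cost to traveler: $2,116.25. OOP to date $2,116.25. Plan pays $6,838 − $2,116.25 = $4,721.75.
Bill 2, $5,300: 15% coinsurance on $5,300 = $795. Cost to traveler: $795. OOP to date $2,911.25. Insurer: $5,300 − $795 = $4,505.
Bill 3, $2,753: 15% coinsurance on $2,753 = $412.95. Cost to traveler: $412.95. OOP to date $3,324.20. Insurer: $2,753 − $412.95 = $2,340.05.
Bill 4, $839: deductible met; 15% of $839 = $125.85. Traveler pays $125.85; OOP now $3,450.05. Insurer: $839 − $125.85 = $713.15.
Bill 5, $11,960: deductible already satisfied, so traveler's share is 15% × $11,960 = $1,794. OOP would hit $5,244.05 > $3,800, so the cap limits the traveler to $3,800 − $3,450.05 = $349.95. Plan pays $11,960 − $349.95 = $11,610.05.

$11,610.05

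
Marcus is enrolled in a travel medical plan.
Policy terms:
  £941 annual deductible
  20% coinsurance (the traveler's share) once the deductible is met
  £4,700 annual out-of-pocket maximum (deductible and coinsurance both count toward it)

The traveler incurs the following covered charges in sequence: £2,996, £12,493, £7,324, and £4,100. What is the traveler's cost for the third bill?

Claim 1 (£2,996): £941 to deductible, leaving £2,055; traveler's 20% is £411. Traveler pays £1,352; OOP now £1,352.
Claim 2 (£12,493): 20% coinsurance on £12,493 = £2,498.60. Traveler owes £2,498.60 (running OOP £3,850.60).
Claim 3 (£7,324): deductible met; 20% of £7,324 = £1,464.80. Adding that to £3,850.60 gives £5,315.40, past the £4,700 cap; traveler pays only £4,700 − £3,850.60 = £849.40.

£849.40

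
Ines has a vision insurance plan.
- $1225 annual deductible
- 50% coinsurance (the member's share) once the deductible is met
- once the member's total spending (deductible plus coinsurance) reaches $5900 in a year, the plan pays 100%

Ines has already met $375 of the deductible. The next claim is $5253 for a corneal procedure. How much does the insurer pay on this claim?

Deductible still to meet: $1225 − $375 = $850.
That leaves $5253 − $850 = $4403 for coinsurance.
50% of $4403 = $2201.50 falls to the member.
Member responsibility before any cap: $850 + $2201.50 = $3051.50.
Total out-of-pocket so far would be $375 + $3051.50 = $3426.50, below the $5900 cap — no reduction.
The plan picks up $5253 − $3051.50 = $2201.50.

$2201.50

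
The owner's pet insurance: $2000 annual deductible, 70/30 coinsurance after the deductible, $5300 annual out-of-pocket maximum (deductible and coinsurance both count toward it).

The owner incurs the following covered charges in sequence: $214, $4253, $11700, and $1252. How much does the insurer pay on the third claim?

$9140.10

#1 ($214): all of it applies to the deductible. Owner pays $214; OOP now $214. Insurer: $214 − $214 = $0.
#2 ($4253): $1786 finishes the deductible; $2467 goes to coinsurance; coinsurance $2467 × 30% = $740.10. Owner owes $2526.10 (running OOP $2740.10). Insurer: $4253 − $2526.10 = $1726.90.
#3 ($11700): 30% coinsurance on $11700 = $3510. That would push OOP to $6250.10, over the $5300 cap, so owner pays $5300 − $2740.10 = $2559.90. Plan pays $11700 − $2559.90 = $9140.10.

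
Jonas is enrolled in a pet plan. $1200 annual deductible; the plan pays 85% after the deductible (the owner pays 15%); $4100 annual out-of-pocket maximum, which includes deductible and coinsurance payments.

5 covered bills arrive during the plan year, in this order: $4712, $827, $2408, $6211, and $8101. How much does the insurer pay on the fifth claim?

$7144.70

Bill 1, $4712: $1200 finishes the deductible; $3512 goes to coinsurance; owner's 15% is $526.80. Owner pays $1726.80; OOP now $1726.80. Insurer: $4712 − $1726.80 = $2985.20.
Bill 2, $827: deductible already satisfied, so owner's share is 15% × $827 = $124.05. Cost to owner: $124.05. OOP to date $1850.85. Insurer: $827 − $124.05 = $702.95.
Bill 3, $2408: 15% coinsurance on $2408 = $361.20. Cost to owner: $361.20. OOP to date $2212.05. Insurer: $2408 − $361.20 = $2046.80.
Bill 4, $6211: deductible already satisfied, so owner's share is 15% × $6211 = $931.65. Owner owes $931.65 (running OOP $3143.70). Insurer: $6211 − $931.65 = $5279.35.
Bill 5, $8101: deductible met; 15% of $8101 = $1215.15. Adding that to $3143.70 gives $4358.85, past the $4100 cap; owner pays only $4100 − $3143.70 = $956.30. Insurer: $8101 − $956.30 = $7144.70.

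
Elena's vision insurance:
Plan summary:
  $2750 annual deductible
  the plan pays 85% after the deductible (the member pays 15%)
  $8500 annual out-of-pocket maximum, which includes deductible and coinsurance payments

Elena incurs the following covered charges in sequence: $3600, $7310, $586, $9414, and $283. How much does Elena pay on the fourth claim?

#1 ($3600): $2750 to deductible, leaving $850; 15% of $850 = $127.50. Cost to member: $2877.50. OOP to date $2877.50.
#2 ($7310): deductible already satisfied, so member's share is 15% × $7310 = $1096.50. Member owes $1096.50 (running OOP $3974).
#3 ($586): 15% coinsurance on $586 = $87.90. Member pays $87.90; OOP now $4061.90.
#4 ($9414): deductible already satisfied, so member's share is 15% × $9414 = $1412.10. Member pays $1412.10; OOP now $5474.

$1412.10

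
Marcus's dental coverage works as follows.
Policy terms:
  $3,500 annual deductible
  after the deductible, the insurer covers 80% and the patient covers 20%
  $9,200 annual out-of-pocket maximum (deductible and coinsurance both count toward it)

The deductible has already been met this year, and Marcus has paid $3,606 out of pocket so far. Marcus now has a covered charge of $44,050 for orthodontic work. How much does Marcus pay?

With the deductible met, the entire $44,050 is subject to coinsurance.
Coinsurance: $44,050 × 20% = $8,810.
Year-to-date out-of-pocket would reach $3,606 + $8,810 = $12,416, above the $9,200 maximum, so the patient pays only $9,200 − $3,606 = $5,594.

$5,594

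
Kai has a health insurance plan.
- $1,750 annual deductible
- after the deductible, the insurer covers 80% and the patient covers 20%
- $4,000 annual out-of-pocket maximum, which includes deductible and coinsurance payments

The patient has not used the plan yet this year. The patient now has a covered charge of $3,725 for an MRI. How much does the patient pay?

$2,145

Deductible not yet touched, so the first $1,750 of the bill goes to the deductible.
The remaining $1,975 (= $3,725 − $1,750) moves to coinsurance.
Coinsurance: $1,975 × 20% = $395.
That puts the patient's cost at $1,750 + $395 = $2,145 before any cap.
Year-to-date out-of-pocket becomes $0 + $2,145 = $2,145, still under the $4,000 maximum, so no cap applies.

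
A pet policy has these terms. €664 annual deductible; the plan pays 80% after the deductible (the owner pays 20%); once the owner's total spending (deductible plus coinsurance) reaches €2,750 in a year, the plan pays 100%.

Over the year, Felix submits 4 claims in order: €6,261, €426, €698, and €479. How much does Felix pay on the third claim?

#1 (€6,261): deductible takes €664, €5,597 remains; coinsurance €5,597 × 20% = €1,119.40. Owner pays €1,783.40; OOP now €1,783.40.
#2 (€426): deductible already satisfied, so owner's share is 20% × €426 = €85.20. Cost to owner: €85.20. OOP to date €1,868.60.
#3 (€698): deductible already satisfied, so owner's share is 20% × €698 = €139.60. Owner pays €139.60; OOP now €2,008.20.

€139.60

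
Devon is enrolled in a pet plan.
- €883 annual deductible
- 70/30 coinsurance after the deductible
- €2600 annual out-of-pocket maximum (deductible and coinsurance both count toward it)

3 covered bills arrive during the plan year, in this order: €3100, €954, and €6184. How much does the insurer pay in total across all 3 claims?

€7638

#1 (€3100): €883 finishes the deductible; €2217 goes to coinsurance; 30% of €2217 = €665.10. Cost to owner: €1548.10. OOP to date €1548.10. Insurer: €3100 − €1548.10 = €1551.90.
#2 (€954): deductible already satisfied, so owner's share is 30% × €954 = €286.20. Owner owes €286.20 (running OOP €1834.30). Plan pays €954 − €286.20 = €667.80.
#3 (€6184): deductible met; 30% of €6184 = €1855.20. That would push OOP to €3689.50, over the €2600 cap, so owner pays €2600 − €1834.30 = €765.70. Plan pays €6184 − €765.70 = €5418.30.
Insurer total: €1551.90 + €667.80 + €5418.30 = €7638.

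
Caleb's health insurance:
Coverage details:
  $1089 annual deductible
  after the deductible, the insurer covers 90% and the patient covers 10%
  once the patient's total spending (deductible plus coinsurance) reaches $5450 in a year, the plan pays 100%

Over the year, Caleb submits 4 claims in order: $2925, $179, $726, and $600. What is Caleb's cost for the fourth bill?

#1 ($2925): deductible takes $1089, $1836 remains; 10% of $1836 = $183.60. Patient owes $1272.60 (running OOP $1272.60).
#2 ($179): 10% coinsurance on $179 = $17.90. Patient pays $17.90; OOP now $1290.50.
#3 ($726): deductible already satisfied, so patient's share is 10% × $726 = $72.60. Cost to patient: $72.60. OOP to date $1363.10.
#4 ($600): 10% coinsurance on $600 = $60. Patient pays $60; OOP now $1423.10.

$60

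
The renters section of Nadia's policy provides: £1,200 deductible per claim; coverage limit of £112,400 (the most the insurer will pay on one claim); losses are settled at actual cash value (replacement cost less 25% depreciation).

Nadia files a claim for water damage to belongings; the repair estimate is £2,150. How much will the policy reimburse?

At 25% depreciation, ACV = £2,150 − £537.50 = £1,612.50.
Subtract the deductible: £1,612.50 − £1,200 = £412.50.
£412.50 ≤ £112,400, so the limit doesn't bind; insurer pays £412.50.

£412.50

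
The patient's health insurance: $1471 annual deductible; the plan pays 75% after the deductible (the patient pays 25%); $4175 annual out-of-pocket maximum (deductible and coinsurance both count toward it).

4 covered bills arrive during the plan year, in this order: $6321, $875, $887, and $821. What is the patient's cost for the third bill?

Bill 1, $6321: $1471 to deductible, leaving $4850; coinsurance $4850 × 25% = $1212.50. Patient pays $2683.50; OOP now $2683.50.
Bill 2, $875: deductible met; 25% of $875 = $218.75. Patient pays $218.75; OOP now $2902.25.
Bill 3, $887: deductible already satisfied, so patient's share is 25% × $887 = $221.75. Cost to patient: $221.75. OOP to date $3124.

$221.75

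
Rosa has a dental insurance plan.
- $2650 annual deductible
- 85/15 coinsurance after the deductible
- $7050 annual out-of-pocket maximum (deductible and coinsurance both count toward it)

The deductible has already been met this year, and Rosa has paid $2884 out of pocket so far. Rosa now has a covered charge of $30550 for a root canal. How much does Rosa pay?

$4166

The deductible is already satisfied, so the full bill goes to coinsurance.
Patient's 15% share of $30550 is $4582.50.
Adding $4582.50 to the $2884 already spent would give $7466.50, which exceeds the $7050 cap; the patient pays just $7050 − $2884 = $4166.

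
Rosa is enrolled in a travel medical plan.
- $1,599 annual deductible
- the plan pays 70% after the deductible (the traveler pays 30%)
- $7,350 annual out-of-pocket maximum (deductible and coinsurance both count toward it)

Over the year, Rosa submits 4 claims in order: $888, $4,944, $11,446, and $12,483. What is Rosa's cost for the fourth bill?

$1,047.30

Claim 1 ($888): entire amount goes to the deductible. Cost to traveler: $888. OOP to date $888.
Claim 2 ($4,944): $711 finishes the deductible; $4,233 goes to coinsurance; traveler's 30% is $1,269.90. Cost to traveler: $1,980.90. OOP to date $2,868.90.
Claim 3 ($11,446): 30% coinsurance on $11,446 = $3,433.80. Traveler owes $3,433.80 (running OOP $6,302.70).
Claim 4 ($12,483): 30% coinsurance on $12,483 = $3,744.90. OOP would hit $10,047.60 > $7,350, so the cap limits the traveler to $7,350 − $6,302.70 = $1,047.30.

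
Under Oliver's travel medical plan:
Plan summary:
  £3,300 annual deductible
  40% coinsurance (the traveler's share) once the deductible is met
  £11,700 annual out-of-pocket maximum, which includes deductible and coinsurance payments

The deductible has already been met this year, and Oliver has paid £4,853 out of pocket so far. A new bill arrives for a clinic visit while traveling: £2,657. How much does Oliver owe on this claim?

The deductible is already satisfied, so the full bill goes to coinsurance.
40% of £2,657 = £1,062.80 falls to the traveler.
Cumulative spending £4,853 + £1,062.80 = £5,915.80 stays under the £11,700 maximum.

£1,062.80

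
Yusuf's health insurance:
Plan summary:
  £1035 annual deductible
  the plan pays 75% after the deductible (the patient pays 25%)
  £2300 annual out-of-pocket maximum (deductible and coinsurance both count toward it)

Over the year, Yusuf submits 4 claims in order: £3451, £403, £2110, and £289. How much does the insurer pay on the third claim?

Bill 1, £3451: deductible takes £1035, £2416 remains; 25% of £2416 = £604. Patient pays £1639; OOP now £1639. Insurer: £3451 − £1639 = £1812.
Bill 2, £403: deductible met; 25% of £403 = £100.75. Cost to patient: £100.75. OOP to date £1739.75. Plan pays £403 − £100.75 = £302.25.
Bill 3, £2110: deductible already satisfied, so patient's share is 25% × £2110 = £527.50. Patient pays £527.50; OOP now £2267.25. Plan pays £2110 − £527.50 = £1582.50.

£1582.50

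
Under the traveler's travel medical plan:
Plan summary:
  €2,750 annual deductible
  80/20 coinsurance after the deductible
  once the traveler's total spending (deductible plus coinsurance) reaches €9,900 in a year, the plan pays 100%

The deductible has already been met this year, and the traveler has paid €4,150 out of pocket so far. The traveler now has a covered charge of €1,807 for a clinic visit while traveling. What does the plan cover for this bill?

With the deductible met, the entire €1,807 is subject to coinsurance.
20% of €1,807 = €361.40 falls to the traveler.
Cumulative spending €4,150 + €361.40 = €4,511.40 stays under the €9,900 maximum.
Insurer pays the balance: €1,807 − €361.40 = €1,445.60.

€1,445.60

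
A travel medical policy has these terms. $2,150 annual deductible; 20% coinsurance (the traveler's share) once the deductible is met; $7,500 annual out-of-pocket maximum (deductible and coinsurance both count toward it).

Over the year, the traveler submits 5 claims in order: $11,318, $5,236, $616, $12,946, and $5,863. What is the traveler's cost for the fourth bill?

$2,346

Claim 1 — $11,318: $2,150 to deductible, leaving $9,168; coinsurance $9,168 × 20% = $1,833.60. Cost to traveler: $3,983.60. OOP to date $3,983.60.
Claim 2 — $5,236: deductible already satisfied, so traveler's share is 20% × $5,236 = $1,047.20. Cost to traveler: $1,047.20. OOP to date $5,030.80.
Claim 3 — $616: deductible met; 20% of $616 = $123.20. Traveler owes $123.20 (running OOP $5,154).
Claim 4 — $12,946: deductible met; 20% of $12,946 = $2,589.20. Adding that to $5,154 gives $7,743.20, past the $7,500 cap; traveler pays only $7,500 − $5,154 = $2,346.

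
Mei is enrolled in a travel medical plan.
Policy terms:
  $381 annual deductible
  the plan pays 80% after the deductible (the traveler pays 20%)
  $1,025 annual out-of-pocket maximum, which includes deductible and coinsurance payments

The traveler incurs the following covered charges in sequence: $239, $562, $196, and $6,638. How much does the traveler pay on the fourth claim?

$520.80

Claim 1 — $239: fully absorbed by the deductible. Traveler owes $239 (running OOP $239).
Claim 2 — $562: $142 to deductible, leaving $420; coinsurance $420 × 20% = $84. Traveler pays $226; OOP now $465.
Claim 3 — $196: 20% coinsurance on $196 = $39.20. Traveler owes $39.20 (running OOP $504.20).
Claim 4 — $6,638: deductible met; 20% of $6,638 = $1,327.60. OOP would hit $1,831.80 > $1,025, so the cap limits the traveler to $1,025 − $504.20 = $520.80.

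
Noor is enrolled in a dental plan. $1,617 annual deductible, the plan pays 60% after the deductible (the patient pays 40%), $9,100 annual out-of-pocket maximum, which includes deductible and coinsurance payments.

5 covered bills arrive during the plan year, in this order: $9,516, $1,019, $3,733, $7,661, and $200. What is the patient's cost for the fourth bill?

#1 ($9,516): deductible takes $1,617, $7,899 remains; coinsurance $7,899 × 40% = $3,159.60. Patient owes $4,776.60 (running OOP $4,776.60).
#2 ($1,019): deductible already satisfied, so patient's share is 40% × $1,019 = $407.60. Patient pays $407.60; OOP now $5,184.20.
#3 ($3,733): deductible met; 40% of $3,733 = $1,493.20. Patient pays $1,493.20; OOP now $6,677.40.
#4 ($7,661): deductible met; 40% of $7,661 = $3,064.40. That would push OOP to $9,741.80, over the $9,100 cap, so patient pays $9,100 − $6,677.40 = $2,422.60.

$2,422.60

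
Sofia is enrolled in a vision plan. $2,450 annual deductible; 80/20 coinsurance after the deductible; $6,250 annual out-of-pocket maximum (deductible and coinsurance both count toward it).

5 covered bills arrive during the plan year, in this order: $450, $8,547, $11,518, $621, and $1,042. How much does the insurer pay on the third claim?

Bill 1, $450: entire amount goes to the deductible. Cost to member: $450. OOP to date $450. Insurer: $450 − $450 = $0.
Bill 2, $8,547: $2,000 finishes the deductible; $6,547 goes to coinsurance; 20% of $6,547 = $1,309.40. Cost to member: $3,309.40. OOP to date $3,759.40. Plan pays $8,547 − $3,309.40 = $5,237.60.
Bill 3, $11,518: 20% coinsurance on $11,518 = $2,303.60. Member owes $2,303.60 (running OOP $6,063). Plan pays $11,518 − $2,303.60 = $9,214.40.

$9,214.40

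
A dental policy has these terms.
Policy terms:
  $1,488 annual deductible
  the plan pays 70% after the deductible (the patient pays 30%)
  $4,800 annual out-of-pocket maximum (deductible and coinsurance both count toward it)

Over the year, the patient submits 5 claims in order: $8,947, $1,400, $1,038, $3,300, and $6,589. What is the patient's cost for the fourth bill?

$342.90

Bill 1, $8,947: $1,488 to deductible, leaving $7,459; 30% of $7,459 = $2,237.70. Cost to patient: $3,725.70. OOP to date $3,725.70.
Bill 2, $1,400: 30% coinsurance on $1,400 = $420. Cost to patient: $420. OOP to date $4,145.70.
Bill 3, $1,038: 30% coinsurance on $1,038 = $311.40. Patient owes $311.40 (running OOP $4,457.10).
Bill 4, $3,300: 30% coinsurance on $3,300 = $990. Adding that to $4,457.10 gives $5,447.10, past the $4,800 cap; patient pays only $4,800 − $4,457.10 = $342.90.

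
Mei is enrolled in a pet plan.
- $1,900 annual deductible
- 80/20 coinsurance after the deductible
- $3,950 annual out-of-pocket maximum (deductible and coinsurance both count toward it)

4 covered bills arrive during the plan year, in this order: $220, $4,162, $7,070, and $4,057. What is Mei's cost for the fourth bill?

Claim 1 — $220: all of it applies to the deductible. Owner pays $220; OOP now $220.
Claim 2 — $4,162: deductible takes $1,680, $2,482 remains; 20% of $2,482 = $496.40. Owner pays $2,176.40; OOP now $2,396.40.
Claim 3 — $7,070: 20% coinsurance on $7,070 = $1,414. Owner pays $1,414; OOP now $3,810.40.
Claim 4 — $4,057: 20% coinsurance on $4,057 = $811.40. That would push OOP to $4,621.80, over the $3,950 cap, so owner pays $3,950 − $3,810.40 = $139.60.

$139.60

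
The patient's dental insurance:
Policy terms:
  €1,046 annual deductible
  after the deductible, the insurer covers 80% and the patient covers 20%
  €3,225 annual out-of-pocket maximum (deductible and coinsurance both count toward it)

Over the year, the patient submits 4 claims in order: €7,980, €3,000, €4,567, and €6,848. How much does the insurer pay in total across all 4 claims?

€19,170

Bill 1, €7,980: deductible takes €1,046, €6,934 remains; patient's 20% is €1,386.80. Patient owes €2,432.80 (running OOP €2,432.80). Plan pays €7,980 − €2,432.80 = €5,547.20.
Bill 2, €3,000: 20% coinsurance on €3,000 = €600. Patient pays €600; OOP now €3,032.80. Plan pays €3,000 − €600 = €2,400.
Bill 3, €4,567: deductible already satisfied, so patient's share is 20% × €4,567 = €913.40. That would push OOP to €3,946.20, over the €3,225 cap, so patient pays €3,225 − €3,032.80 = €192.20. Insurer: €4,567 − €192.20 = €4,374.80.
Bill 4, €6,848: deductible met; 20% of €6,848 = €1,369.60. That would push OOP to €4,594.60, over the €3,225 cap, so patient pays €3,225 − €3,225 = €0. Insurer: €6,848 − €0 = €6,848.
Insurer total: €5,547.20 + €2,400 + €4,374.80 + €6,848 = €19,170.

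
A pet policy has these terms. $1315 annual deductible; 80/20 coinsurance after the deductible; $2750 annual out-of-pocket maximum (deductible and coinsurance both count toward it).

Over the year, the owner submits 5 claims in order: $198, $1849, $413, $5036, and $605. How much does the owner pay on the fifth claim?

Claim 1 — $198: all of it applies to the deductible. Owner owes $198 (running OOP $198).
Claim 2 — $1849: $1117 to deductible, leaving $732; coinsurance $732 × 20% = $146.40. Owner pays $1263.40; OOP now $1461.40.
Claim 3 — $413: deductible met; 20% of $413 = $82.60. Cost to owner: $82.60. OOP to date $1544.
Claim 4 — $5036: deductible met; 20% of $5036 = $1007.20. Cost to owner: $1007.20. OOP to date $2551.20.
Claim 5 — $605: deductible already satisfied, so owner's share is 20% × $605 = $121. Owner owes $121 (running OOP $2672.20).

$121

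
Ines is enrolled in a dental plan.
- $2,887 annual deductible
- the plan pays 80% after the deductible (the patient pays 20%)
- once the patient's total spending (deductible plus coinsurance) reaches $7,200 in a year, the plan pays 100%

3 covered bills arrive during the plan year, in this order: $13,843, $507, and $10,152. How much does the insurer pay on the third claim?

#1 ($13,843): $2,887 finishes the deductible; $10,956 goes to coinsurance; patient's 20% is $2,191.20. Patient owes $5,078.20 (running OOP $5,078.20). Insurer: $13,843 − $5,078.20 = $8,764.80.
#2 ($507): deductible met; 20% of $507 = $101.40. Patient pays $101.40; OOP now $5,179.60. Plan pays $507 − $101.40 = $405.60.
#3 ($10,152): deductible met; 20% of $10,152 = $2,030.40. OOP would hit $7,210 > $7,200, so the cap limits the patient to $7,200 − $5,179.60 = $2,020.40. Plan pays $10,152 − $2,020.40 = $8,131.60.

$8,131.60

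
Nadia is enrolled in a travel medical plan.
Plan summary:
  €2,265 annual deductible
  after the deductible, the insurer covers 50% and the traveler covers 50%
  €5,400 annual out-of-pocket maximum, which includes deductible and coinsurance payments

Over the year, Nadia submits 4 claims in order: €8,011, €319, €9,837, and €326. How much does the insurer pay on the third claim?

Claim 1 (€8,011): €2,265 to deductible, leaving €5,746; coinsurance €5,746 × 50% = €2,873. Cost to traveler: €5,138. OOP to date €5,138. Insurer: €8,011 − €5,138 = €2,873.
Claim 2 (€319): deductible already satisfied, so traveler's share is 50% × €319 = €159.50. Traveler owes €159.50 (running OOP €5,297.50). Insurer: €319 − €159.50 = €159.50.
Claim 3 (€9,837): deductible met; 50% of €9,837 = €4,918.50. That would push OOP to €10,216, over the €5,400 cap, so traveler pays €5,400 − €5,297.50 = €102.50. Insurer: €9,837 − €102.50 = €9,734.50.

€9,734.50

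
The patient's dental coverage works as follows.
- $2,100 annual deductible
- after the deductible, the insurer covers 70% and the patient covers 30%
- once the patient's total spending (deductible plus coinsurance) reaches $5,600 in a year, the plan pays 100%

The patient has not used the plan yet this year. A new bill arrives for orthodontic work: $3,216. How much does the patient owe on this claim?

$2,434.80

The full $2,100 deductible is still open; $2,100 of this bill applies to it.
The remaining $1,116 (= $3,216 − $2,100) moves to coinsurance.
Coinsurance: $1,116 × 30% = $334.80.
Patient responsibility before any cap: $2,100 + $334.80 = $2,434.80.
Total out-of-pocket so far would be $0 + $2,434.80 = $2,434.80, below the $5,600 cap — no reduction.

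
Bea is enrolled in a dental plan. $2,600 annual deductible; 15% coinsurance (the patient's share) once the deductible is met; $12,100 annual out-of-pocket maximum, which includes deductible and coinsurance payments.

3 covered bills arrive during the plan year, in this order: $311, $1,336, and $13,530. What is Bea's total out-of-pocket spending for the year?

$4,486.55

Claim 1 ($311): entire amount goes to the deductible. Cost to patient: $311. OOP to date $311.
Claim 2 ($1,336): fully absorbed by the deductible. Patient owes $1,336 (running OOP $1,647).
Claim 3 ($13,530): $953 finishes the deductible; $12,577 goes to coinsurance; patient's 15% is $1,886.55. Patient pays $2,839.55; OOP now $4,486.55.
Summing the patient's payments: $311 + $1,336 + $2,839.55 = $4,486.55.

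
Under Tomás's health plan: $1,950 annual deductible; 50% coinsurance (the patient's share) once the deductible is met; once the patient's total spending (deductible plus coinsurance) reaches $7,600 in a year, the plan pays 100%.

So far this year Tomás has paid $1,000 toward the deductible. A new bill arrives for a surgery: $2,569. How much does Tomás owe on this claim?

$1,759.50

Remaining deductible: $1,950 − $1,000 = $950.
That leaves $2,569 − $950 = $1,619 for coinsurance.
Coinsurance: $1,619 × 50% = $809.50.
Patient responsibility before any cap: $950 + $809.50 = $1,759.50.
Year-to-date out-of-pocket becomes $1,000 + $1,759.50 = $2,759.50, still under the $7,600 maximum, so no cap applies.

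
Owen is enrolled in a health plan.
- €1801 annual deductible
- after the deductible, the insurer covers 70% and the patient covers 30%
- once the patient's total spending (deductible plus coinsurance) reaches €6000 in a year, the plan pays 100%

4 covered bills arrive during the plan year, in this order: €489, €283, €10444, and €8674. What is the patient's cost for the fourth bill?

Claim 1 (€489): all of it applies to the deductible. Cost to patient: €489. OOP to date €489.
Claim 2 (€283): fully absorbed by the deductible. Patient owes €283 (running OOP €772).
Claim 3 (€10444): deductible takes €1029, €9415 remains; patient's 30% is €2824.50. Cost to patient: €3853.50. OOP to date €4625.50.
Claim 4 (€8674): 30% coinsurance on €8674 = €2602.20. That would push OOP to €7227.70, over the €6000 cap, so patient pays €6000 − €4625.50 = €1374.50.

€1374.50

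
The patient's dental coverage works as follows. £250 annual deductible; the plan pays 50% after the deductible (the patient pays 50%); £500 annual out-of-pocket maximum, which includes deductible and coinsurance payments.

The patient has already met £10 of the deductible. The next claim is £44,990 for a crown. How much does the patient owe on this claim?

£490

Deductible still to meet: £250 − £10 = £240.
After the £240 deductible portion, £44,990 − £240 = £44,750 is subject to coinsurance.
50% of £44,750 = £22,375 falls to the patient.
That puts the patient's cost at £240 + £22,375 = £22,615 before any cap.
That would bring total out-of-pocket to £22,625, past the £500 cap. The patient is capped at £500 − £10 = £490 on this claim.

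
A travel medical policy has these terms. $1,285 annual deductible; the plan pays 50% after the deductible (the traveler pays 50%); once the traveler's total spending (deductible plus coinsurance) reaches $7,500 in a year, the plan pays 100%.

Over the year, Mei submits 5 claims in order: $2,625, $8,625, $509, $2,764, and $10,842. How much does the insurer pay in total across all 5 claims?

$17,865

Claim 1 — $2,625: deductible takes $1,285, $1,340 remains; 50% of $1,340 = $670. Traveler pays $1,955; OOP now $1,955. Plan pays $2,625 − $1,955 = $670.
Claim 2 — $8,625: deductible already satisfied, so traveler's share is 50% × $8,625 = $4,312.50. Traveler owes $4,312.50 (running OOP $6,267.50). Insurer: $8,625 − $4,312.50 = $4,312.50.
Claim 3 — $509: deductible met; 50% of $509 = $254.50. Traveler owes $254.50 (running OOP $6,522). Insurer: $509 − $254.50 = $254.50.
Claim 4 — $2,764: deductible met; 50% of $2,764 = $1,382. OOP would hit $7,904 > $7,500, so the cap limits the traveler to $7,500 − $6,522 = $978. Insurer: $2,764 − $978 = $1,786.
Claim 5 — $10,842: 50% coinsurance on $10,842 = $5,421. Adding that to $7,500 gives $12,921, past the $7,500 cap; traveler pays only $7,500 − $7,500 = $0. Plan pays $10,842 − $0 = $10,842.
Insurer total = bills − traveler's total = $25,365 − $7,500 = $17,865.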